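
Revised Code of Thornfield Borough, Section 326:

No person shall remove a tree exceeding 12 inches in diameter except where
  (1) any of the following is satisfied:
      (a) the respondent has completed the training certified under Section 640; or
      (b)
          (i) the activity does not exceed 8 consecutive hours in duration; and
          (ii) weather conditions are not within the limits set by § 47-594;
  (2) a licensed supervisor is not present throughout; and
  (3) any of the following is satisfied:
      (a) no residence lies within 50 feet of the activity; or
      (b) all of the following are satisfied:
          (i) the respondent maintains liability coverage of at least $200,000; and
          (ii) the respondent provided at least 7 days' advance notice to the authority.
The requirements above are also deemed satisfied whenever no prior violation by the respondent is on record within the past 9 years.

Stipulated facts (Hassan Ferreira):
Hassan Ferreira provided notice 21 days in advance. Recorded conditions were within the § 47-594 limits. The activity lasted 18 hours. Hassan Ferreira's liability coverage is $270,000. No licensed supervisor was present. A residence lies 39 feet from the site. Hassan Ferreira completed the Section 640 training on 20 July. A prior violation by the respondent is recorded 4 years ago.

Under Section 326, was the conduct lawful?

Yes — lawful.

(a) training certified — satisfied.
(i) ≤ 8 hrs duration — not satisfied.
(ii) not (weather ok) — fails.
(b): F AND F → false.
(1) = T OR F = true.
(2) not (supervisor present) — met.
(a) no residence in 50 ft — not satisfied.
(i) coverage ≥ $200,000 — satisfied.
(ii) ≥7 days' notice — satisfied.
So (b) is satisfied (T AND T).
(3) = F OR T = true.
Overall = T AND T AND T = true.
Exception (no prior violation) — not satisfied.
Result: main true OR exception false → true.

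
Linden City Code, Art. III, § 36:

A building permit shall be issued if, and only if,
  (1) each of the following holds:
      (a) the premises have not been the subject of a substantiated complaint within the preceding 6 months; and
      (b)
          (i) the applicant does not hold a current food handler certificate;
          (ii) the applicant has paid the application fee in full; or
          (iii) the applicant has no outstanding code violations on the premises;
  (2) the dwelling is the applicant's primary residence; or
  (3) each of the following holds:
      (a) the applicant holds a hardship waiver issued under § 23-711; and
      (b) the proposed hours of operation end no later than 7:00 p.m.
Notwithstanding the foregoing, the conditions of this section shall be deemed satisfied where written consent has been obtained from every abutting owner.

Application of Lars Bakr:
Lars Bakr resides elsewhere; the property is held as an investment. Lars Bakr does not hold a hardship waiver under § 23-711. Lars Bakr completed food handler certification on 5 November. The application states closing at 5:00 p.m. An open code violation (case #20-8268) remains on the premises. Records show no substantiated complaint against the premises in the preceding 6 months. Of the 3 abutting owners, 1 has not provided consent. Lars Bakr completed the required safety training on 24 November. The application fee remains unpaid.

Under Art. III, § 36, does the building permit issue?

No — denied.

(a) no complaint in 6 mo. — satisfied.
(i) not (food handler cert.) — not met.
(ii) fee paid — not satisfied.
(iii) no code violations — fails.
So (b) is not satisfied (F OR F OR F).
So (1) is not satisfied (T AND F).
(2) primary residence — fails.
(a) hardship waiver — fails.
(b) closes by 7 p.m. — met.
(3): F AND T → false.
Overall = F OR F OR F = false.
Exception (all abutters consent) — not satisfied.
Result: main false OR exception false → false.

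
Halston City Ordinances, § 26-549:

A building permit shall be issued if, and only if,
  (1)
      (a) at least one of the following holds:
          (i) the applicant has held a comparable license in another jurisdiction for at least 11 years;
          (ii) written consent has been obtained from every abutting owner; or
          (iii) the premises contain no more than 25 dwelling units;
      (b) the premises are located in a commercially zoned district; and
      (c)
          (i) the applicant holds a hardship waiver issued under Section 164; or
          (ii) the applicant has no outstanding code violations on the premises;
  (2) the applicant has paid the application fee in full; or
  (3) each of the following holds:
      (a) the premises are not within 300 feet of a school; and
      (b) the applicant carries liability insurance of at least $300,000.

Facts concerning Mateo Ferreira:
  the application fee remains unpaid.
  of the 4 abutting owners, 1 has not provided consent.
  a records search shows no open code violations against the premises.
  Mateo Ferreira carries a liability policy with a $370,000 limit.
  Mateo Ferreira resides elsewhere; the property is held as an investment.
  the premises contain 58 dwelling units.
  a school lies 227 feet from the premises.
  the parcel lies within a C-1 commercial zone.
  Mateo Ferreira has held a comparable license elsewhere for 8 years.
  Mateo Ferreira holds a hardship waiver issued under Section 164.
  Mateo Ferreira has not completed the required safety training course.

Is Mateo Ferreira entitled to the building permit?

No — denied.

(i) prior license ≥ 11 yr — not met.
(ii) all abutters consent — not satisfied.
(iii) ≤ 25 units — fails.
(a) = F OR F OR F = false.
(b) commercially zoned — satisfied.
(i) hardship waiver — satisfied.
(ii) no code violations — satisfied.
So (c) is satisfied (T OR T).
(1): F AND T AND T → false.
(2) fee paid — not satisfied.
(a) ≥300 ft from school — fails.
(b) insurance ≥ $300,000 — met.
(3) = F AND T = false.
Overall = F OR F OR F = false.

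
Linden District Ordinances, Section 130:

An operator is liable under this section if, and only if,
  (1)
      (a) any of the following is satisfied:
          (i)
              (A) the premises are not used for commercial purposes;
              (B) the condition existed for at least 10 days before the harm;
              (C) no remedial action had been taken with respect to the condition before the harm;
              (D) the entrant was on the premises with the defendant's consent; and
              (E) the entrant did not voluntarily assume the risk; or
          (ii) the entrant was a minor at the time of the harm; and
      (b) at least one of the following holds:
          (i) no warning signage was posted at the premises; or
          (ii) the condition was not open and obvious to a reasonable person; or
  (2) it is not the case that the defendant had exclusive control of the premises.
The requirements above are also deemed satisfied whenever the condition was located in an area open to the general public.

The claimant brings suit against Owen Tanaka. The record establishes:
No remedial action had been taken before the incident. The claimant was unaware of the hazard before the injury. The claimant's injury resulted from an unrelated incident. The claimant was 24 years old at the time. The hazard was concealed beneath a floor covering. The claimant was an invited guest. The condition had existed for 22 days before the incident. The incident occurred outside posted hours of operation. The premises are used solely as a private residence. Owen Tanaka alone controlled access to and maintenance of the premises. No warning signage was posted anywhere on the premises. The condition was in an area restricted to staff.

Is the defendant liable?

(A) not (commercial use) — holds.
(B) condition ≥10 days old — satisfied.
(C) no remedial action — satisfied.
(D) consent to enter — satisfied.
(E) no assumed risk — met.
So (i) is satisfied (T AND T AND T AND T AND T).
(ii) entrant a minor — fails.
(a): T OR F → true.
(i) no signage posted — holds.
(ii) not open/obvious — holds.
(b) = T OR T = true.
So (1) is satisfied (T AND T).
(2) not (exclusive control) — not met.
So Overall is satisfied (T OR F).
Exception (public area) — not satisfied.
Result: main true OR exception false → true.

Yes — liable.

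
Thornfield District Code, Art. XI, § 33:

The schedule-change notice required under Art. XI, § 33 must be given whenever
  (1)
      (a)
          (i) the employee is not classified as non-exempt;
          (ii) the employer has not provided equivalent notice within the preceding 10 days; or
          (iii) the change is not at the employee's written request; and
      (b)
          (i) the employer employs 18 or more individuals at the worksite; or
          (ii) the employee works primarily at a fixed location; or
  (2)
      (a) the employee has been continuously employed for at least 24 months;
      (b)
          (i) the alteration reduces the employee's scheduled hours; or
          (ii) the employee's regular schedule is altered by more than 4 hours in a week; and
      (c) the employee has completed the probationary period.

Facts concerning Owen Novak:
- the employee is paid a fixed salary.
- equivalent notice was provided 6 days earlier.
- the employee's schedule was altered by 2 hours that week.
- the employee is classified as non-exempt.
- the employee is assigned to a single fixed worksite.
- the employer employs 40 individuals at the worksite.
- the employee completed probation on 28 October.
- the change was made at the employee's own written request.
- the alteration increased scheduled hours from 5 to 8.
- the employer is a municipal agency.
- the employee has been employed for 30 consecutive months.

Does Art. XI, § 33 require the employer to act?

No — not required.

(i) not (non-exempt) — not satisfied.
(ii) no recent notice — fails.
(iii) not employee-requested — fails.
(a) = F OR F OR F = false.
(i) ≥ 18 at site — holds.
(ii) fixed location — holds.
(b) = T OR T = true.
(1) = F AND T = false.
(a) tenure ≥ 24 mo. — holds.
(i) hours reduced — not satisfied.
(ii) schedule shift > 4h — not met.
So (b) is not satisfied (F OR F).
(c) past probation — satisfied.
(2): T AND F AND T → false.
So Overall is not satisfied (F OR F).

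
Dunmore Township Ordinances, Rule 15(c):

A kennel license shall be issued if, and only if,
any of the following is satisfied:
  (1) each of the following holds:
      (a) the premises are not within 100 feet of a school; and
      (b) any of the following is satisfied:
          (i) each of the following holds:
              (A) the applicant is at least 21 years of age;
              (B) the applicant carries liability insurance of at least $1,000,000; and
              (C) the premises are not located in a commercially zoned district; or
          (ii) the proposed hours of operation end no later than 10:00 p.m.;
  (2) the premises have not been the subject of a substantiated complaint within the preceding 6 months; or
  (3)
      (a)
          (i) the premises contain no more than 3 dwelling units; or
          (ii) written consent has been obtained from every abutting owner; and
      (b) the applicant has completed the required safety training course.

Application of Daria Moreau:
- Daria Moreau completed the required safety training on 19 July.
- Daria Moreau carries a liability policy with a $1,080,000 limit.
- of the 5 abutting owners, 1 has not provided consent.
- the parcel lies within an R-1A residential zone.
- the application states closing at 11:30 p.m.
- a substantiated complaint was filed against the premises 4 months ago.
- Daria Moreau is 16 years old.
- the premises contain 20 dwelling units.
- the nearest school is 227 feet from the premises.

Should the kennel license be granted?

(a) ≥100 ft from school — satisfied.
(A) age ≥ 21 — fails.
(B) insurance ≥ $1,000,000 — holds.
(C) not (commercially zoned) — holds.
(i): F AND T AND T → false.
(ii) closes by 10 p.m. — not met.
(b) = F OR F = false.
(1) = T AND F = false.
(2) no complaint in 6 mo. — fails.
(i) ≤ 3 units — fails.
(ii) all abutters consent — not met.
So (a) is not satisfied (F OR F).
(b) safety training — holds.
(3): F AND T → false.
Overall: F OR F OR F → false.

No — denied.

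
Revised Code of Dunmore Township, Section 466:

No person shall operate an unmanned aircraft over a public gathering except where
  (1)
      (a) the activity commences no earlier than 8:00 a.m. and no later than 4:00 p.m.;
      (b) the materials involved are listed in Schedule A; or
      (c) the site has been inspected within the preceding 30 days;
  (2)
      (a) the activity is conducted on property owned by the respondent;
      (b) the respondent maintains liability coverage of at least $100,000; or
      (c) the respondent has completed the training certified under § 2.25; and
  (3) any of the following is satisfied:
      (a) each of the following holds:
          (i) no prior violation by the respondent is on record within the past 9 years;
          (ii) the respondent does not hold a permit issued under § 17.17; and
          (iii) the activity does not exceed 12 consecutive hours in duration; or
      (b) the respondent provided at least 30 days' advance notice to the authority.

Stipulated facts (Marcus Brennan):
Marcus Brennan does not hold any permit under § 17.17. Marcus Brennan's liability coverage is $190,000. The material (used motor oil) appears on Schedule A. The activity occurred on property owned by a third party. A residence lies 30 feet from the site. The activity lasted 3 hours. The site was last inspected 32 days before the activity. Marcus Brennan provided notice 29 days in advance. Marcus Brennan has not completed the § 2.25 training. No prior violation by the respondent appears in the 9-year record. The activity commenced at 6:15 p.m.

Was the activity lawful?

Yes — lawful.

(a) start within hours — fails.
(b) Schedule A material — holds.
(c) site inspected — not met.
So (1) is satisfied (F OR T OR F).
(a) own property — not met.
(b) coverage ≥ $100,000 — satisfied.
(c) training certified — not met.
So (2) is satisfied (F OR T OR F).
(i) no prior violation — holds.
(ii) not (holds permit) — holds.
(iii) ≤ 12 hrs duration — met.
So (a) is satisfied (T AND T AND T).
(b) ≥30 days' notice — fails.
(3) = T OR F = true.
Overall: T AND T AND T → true.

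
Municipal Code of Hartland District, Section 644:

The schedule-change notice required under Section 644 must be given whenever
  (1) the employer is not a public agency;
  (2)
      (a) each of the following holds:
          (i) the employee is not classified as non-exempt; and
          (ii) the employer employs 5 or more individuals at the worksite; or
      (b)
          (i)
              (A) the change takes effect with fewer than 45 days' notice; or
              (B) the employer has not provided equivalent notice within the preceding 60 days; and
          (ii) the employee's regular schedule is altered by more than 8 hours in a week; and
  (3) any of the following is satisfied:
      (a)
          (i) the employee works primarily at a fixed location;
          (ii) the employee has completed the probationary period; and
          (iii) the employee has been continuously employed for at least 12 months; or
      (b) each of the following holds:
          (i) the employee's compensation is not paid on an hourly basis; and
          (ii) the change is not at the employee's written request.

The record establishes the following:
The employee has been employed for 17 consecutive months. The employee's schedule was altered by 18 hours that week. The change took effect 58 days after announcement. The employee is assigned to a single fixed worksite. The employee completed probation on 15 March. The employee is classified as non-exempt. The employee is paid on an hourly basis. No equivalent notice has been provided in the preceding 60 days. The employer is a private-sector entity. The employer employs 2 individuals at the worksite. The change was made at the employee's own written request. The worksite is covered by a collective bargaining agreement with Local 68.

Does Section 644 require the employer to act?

(1) not (public agency) — met.
(i) not (non-exempt) — not satisfied.
(ii) ≥ 5 at site — not satisfied.
(a) = F AND F = false.
(A) < 45 days' notice — not met.
(B) no recent notice — met.
(i): F OR T → true.
(ii) schedule shift > 8h — holds.
(b): T AND T → true.
(2): F OR T → true.
(i) fixed location — met.
(ii) past probation — satisfied.
(iii) tenure ≥ 12 mo. — holds.
So (a) is satisfied (T AND T AND T).
(i) not (hourly-paid) — not satisfied.
(ii) not employee-requested — not met.
(b): F AND F → false.
(3) = T OR F = true.
Overall: T AND T AND T → true.

Yes — required.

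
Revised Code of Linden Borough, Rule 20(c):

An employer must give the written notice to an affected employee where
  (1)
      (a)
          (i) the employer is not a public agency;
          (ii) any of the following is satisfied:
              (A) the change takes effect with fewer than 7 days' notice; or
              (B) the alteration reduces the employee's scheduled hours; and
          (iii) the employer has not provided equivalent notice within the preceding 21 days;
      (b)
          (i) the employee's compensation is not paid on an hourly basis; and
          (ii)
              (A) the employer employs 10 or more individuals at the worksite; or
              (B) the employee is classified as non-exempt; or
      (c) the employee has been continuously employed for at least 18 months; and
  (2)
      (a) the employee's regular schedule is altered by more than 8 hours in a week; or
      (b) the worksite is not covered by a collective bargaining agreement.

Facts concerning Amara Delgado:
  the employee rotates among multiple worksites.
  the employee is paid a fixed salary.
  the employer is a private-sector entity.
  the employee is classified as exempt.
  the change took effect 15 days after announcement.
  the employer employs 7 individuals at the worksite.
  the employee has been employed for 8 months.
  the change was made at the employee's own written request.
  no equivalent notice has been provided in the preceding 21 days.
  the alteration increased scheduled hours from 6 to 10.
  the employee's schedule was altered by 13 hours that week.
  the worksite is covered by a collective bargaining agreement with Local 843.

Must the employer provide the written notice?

No — not required.

(i) not (public agency) — satisfied.
(A) < 7 days' notice — not met.
(B) hours reduced — not satisfied.
(ii) = F OR F = false.
(iii) no recent notice — met.
(a) = T AND F AND T = false.
(i) not (hourly-paid) — holds.
(A) ≥ 10 at site — not met.
(B) non-exempt — not satisfied.
So (ii) is not satisfied (F OR F).
So (b) is not satisfied (T AND F).
(c) tenure ≥ 18 mo. — not satisfied.
(1) = F OR F OR F = false.
(a) schedule shift > 8h — met.
(b) no CBA — not met.
So (2) is satisfied (T OR F).
Overall = F AND T = false.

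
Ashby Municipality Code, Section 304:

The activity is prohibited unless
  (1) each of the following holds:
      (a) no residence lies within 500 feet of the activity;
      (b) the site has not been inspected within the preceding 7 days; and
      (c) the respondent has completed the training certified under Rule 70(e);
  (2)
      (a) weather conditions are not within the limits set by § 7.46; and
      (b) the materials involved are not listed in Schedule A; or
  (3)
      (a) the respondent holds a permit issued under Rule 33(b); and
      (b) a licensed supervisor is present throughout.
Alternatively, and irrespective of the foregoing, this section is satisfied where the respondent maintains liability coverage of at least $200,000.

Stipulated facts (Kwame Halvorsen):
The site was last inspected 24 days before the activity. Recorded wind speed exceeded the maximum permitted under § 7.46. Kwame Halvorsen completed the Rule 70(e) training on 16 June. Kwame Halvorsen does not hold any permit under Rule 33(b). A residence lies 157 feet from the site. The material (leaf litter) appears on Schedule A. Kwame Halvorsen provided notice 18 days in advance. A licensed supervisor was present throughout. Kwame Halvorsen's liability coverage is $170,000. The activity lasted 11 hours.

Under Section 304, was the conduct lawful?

No — unlawful.

(a) no residence in 500 ft — not satisfied.
(b) not (site inspected) — met.
(c) training certified — satisfied.
(1): F AND T AND T → false.
(a) not (weather ok) — holds.
(b) not (Schedule A material) — not met.
So (2) is not satisfied (T AND F).
(a) holds permit — not met.
(b) supervisor present — met.
(3): F AND T → false.
So Overall is not satisfied (F OR F OR F).
Exception (coverage ≥ $200,000) — not satisfied.
Result: main false OR exception false → false.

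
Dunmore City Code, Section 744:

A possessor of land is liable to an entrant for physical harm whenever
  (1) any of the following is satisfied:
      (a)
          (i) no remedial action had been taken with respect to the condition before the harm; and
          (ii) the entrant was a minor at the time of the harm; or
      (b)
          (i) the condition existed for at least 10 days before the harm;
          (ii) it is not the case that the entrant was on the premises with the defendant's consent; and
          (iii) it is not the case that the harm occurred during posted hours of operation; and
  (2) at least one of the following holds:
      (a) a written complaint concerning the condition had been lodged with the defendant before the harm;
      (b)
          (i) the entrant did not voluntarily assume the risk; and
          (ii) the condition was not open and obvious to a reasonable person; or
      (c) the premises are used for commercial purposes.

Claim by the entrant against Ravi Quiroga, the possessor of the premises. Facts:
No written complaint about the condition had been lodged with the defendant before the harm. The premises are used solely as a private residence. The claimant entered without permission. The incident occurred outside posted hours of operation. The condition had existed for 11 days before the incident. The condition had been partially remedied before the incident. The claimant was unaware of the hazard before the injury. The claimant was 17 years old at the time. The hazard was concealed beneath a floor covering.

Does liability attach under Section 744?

(i) no remedial action — fails.
(ii) entrant a minor — satisfied.
(a): F AND T → false.
(i) condition ≥10 days old — met.
(ii) not (consent to enter) — holds.
(iii) not (during posted hours) — satisfied.
So (b) is satisfied (T AND T AND T).
So (1) is satisfied (F OR T).
(a) complaint lodged — not satisfied.
(i) no assumed risk — holds.
(ii) not open/obvious — satisfied.
(b): T AND T → true.
(c) commercial use — fails.
So (2) is satisfied (F OR T OR F).
Overall: T AND T → true.

Yes — liable.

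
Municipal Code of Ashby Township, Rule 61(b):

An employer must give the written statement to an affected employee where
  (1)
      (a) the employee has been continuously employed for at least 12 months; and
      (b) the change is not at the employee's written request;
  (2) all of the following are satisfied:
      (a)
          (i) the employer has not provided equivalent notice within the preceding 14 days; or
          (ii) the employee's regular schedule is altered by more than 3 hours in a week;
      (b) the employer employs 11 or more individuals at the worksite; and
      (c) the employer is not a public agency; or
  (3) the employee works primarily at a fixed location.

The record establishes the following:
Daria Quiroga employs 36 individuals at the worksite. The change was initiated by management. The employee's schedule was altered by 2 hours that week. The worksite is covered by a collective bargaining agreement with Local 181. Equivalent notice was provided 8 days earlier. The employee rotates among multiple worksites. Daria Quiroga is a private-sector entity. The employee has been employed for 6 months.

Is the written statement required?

(a) tenure ≥ 12 mo. — not met.
(b) not employee-requested — satisfied.
(1) = F AND T = false.
(i) no recent notice — not satisfied.
(ii) schedule shift > 3h — not satisfied.
(a): F OR F → false.
(b) ≥ 11 at site — met.
(c) not (public agency) — met.
So (2) is not satisfied (F AND T AND T).
(3) fixed location — fails.
Overall: F OR F OR F → false.

No — not required.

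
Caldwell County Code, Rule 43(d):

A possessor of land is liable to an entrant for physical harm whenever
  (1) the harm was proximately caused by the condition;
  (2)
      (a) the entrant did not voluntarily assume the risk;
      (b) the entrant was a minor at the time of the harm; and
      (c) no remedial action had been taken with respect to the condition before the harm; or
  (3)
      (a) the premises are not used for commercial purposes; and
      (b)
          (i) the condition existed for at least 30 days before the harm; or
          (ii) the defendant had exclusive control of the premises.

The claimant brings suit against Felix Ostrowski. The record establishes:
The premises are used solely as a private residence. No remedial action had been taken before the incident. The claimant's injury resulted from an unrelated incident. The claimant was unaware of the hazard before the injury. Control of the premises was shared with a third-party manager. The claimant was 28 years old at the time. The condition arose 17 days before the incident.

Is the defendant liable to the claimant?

(1) proximate cause — not met.
(a) no assumed risk — satisfied.
(b) entrant a minor — not met.
(c) no remedial action — met.
So (2) is not satisfied (T AND F AND T).
(a) not (commercial use) — holds.
(i) condition ≥30 days old — not met.
(ii) exclusive control — not satisfied.
So (b) is not satisfied (F OR F).
So (3) is not satisfied (T AND F).
Overall: F OR F OR F → false.

No — not liable.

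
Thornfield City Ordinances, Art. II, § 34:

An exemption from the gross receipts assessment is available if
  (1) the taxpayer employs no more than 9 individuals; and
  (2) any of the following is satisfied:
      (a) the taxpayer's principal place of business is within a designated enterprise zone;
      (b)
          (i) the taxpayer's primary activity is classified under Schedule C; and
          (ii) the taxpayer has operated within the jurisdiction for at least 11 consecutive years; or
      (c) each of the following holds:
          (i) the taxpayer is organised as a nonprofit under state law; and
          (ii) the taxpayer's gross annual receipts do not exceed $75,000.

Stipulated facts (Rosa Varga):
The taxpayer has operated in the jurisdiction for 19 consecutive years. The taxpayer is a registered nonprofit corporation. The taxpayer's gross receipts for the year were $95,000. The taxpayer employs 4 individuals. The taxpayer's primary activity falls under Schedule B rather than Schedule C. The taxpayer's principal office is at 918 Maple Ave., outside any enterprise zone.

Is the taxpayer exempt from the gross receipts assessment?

No — not exempt.

(1) ≤ 9 employees — met.
(a) in enterprise zone — fails.
(i) Schedule C activity — not satisfied.
(ii) ≥ 11 yrs in jurisdiction — holds.
(b): F AND T → false.
(i) nonprofit — holds.
(ii) receipts ≤ $75,000 — not met.
(c) = T AND F = false.
(2): F OR F OR F → false.
Overall: T AND F → false.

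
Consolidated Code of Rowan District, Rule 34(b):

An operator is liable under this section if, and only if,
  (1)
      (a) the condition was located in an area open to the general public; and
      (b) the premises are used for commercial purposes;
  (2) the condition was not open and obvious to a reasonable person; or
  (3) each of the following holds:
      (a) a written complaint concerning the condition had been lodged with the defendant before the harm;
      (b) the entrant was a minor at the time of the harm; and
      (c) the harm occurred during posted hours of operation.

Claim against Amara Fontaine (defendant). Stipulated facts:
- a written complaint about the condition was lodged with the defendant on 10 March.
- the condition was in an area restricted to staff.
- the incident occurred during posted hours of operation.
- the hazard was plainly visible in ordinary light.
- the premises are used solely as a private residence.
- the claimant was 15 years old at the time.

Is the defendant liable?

(a) public area — not satisfied.
(b) commercial use — not met.
(1): F AND F → false.
(2) not open/obvious — not satisfied.
(a) complaint lodged — met.
(b) entrant a minor — met.
(c) during posted hours — holds.
So (3) is satisfied (T AND T AND T).
So Overall is satisfied (F OR F OR T).

Yes — liable.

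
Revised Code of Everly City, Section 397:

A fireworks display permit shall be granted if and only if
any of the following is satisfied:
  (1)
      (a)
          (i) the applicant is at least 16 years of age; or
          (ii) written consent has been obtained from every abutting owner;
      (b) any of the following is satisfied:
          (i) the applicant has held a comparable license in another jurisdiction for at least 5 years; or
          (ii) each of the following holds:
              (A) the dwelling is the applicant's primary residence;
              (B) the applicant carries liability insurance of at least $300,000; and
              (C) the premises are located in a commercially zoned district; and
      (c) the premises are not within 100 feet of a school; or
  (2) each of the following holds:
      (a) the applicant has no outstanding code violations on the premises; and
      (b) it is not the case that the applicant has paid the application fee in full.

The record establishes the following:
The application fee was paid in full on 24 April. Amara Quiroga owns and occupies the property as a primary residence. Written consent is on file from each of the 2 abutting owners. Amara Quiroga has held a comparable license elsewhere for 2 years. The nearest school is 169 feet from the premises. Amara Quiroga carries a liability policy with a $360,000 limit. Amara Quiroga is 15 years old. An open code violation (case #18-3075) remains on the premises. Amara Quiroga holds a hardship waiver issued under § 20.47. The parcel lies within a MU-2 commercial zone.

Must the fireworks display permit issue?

Yes — granted.

(i) age ≥ 16 — fails.
(ii) all abutters consent — satisfied.
(a) = F OR T = true.
(i) prior license ≥ 5 yr — not met.
(A) primary residence — holds.
(B) insurance ≥ $300,000 — met.
(C) commercially zoned — holds.
(ii): T AND T AND T → true.
(b): F OR T → true.
(c) ≥100 ft from school — holds.
(1): T AND T AND T → true.
(a) no code violations — not satisfied.
(b) not (fee paid) — not satisfied.
So (2) is not satisfied (F AND F).
Overall = T OR F = true.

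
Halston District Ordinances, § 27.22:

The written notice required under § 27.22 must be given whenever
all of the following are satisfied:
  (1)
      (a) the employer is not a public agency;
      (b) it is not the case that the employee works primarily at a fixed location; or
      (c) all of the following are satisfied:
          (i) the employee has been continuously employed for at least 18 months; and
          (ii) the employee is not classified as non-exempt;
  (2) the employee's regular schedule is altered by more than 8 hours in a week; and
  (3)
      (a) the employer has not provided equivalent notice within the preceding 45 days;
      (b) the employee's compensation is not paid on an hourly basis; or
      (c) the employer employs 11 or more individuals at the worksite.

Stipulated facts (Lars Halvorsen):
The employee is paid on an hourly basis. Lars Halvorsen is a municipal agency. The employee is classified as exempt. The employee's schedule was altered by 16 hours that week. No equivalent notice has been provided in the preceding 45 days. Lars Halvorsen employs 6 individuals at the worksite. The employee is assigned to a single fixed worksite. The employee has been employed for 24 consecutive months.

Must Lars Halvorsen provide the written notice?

(a) not (public agency) — not met.
(b) not (fixed location) — not met.
(i) tenure ≥ 18 mo. — holds.
(ii) not (non-exempt) — satisfied.
So (c) is satisfied (T AND T).
(1) = F OR F OR T = true.
(2) schedule shift > 8h — holds.
(a) no recent notice — holds.
(b) not (hourly-paid) — not satisfied.
(c) ≥ 11 at site — fails.
So (3) is satisfied (T OR F OR F).
So Overall is satisfied (T AND T AND T).

Yes — required.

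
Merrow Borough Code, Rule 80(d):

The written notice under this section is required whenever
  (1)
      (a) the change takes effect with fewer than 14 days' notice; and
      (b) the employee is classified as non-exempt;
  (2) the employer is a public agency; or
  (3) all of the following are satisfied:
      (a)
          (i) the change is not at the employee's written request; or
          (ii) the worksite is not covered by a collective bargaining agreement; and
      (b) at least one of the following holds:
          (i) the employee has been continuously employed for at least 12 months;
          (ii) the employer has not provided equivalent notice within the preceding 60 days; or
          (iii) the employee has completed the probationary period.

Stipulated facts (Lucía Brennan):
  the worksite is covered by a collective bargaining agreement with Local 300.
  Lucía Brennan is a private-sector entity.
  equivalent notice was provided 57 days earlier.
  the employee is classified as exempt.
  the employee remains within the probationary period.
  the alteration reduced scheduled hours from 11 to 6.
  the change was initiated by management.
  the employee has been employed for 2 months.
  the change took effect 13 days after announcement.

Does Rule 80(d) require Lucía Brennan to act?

(a) < 14 days' notice — met.
(b) non-exempt — not met.
(1): T AND F → false.
(2) public agency — not met.
(i) not employee-requested — satisfied.
(ii) no CBA — not satisfied.
So (a) is satisfied (T OR F).
(i) tenure ≥ 12 mo. — not met.
(ii) no recent notice — fails.
(iii) past probation — fails.
(b) = F OR F OR F = false.
So (3) is not satisfied (T AND F).
So Overall is not satisfied (F OR F OR F).

No — not required.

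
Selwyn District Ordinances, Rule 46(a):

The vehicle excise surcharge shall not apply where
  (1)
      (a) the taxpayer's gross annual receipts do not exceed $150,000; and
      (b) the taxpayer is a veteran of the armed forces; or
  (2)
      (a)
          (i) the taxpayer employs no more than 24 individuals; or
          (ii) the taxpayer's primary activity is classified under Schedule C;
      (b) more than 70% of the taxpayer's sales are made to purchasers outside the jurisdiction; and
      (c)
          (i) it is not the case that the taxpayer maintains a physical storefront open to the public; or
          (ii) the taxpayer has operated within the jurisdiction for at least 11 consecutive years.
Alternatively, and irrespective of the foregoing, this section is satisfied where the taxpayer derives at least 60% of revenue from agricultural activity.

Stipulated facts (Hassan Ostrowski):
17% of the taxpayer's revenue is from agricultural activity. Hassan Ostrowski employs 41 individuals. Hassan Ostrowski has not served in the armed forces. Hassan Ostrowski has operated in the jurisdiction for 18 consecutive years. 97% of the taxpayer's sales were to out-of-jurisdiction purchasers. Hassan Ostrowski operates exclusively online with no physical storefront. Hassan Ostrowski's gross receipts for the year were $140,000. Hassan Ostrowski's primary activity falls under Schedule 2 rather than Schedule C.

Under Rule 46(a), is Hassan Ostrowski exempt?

(a) receipts ≤ $150,000 — met.
(b) veteran — not met.
(1): T AND F → false.
(i) ≤ 24 employees — fails.
(ii) Schedule C activity — fails.
So (a) is not satisfied (F OR F).
(b) >70% out-of-jur. sales — met.
(i) not (has storefront) — holds.
(ii) ≥ 11 yrs in jurisdiction — met.
(c) = T OR T = true.
So (2) is not satisfied (F AND T AND T).
Overall = F OR F = false.
Exception (≥60% agricultural) — not satisfied.
Result: main false OR exception false → false.

No — not exempt.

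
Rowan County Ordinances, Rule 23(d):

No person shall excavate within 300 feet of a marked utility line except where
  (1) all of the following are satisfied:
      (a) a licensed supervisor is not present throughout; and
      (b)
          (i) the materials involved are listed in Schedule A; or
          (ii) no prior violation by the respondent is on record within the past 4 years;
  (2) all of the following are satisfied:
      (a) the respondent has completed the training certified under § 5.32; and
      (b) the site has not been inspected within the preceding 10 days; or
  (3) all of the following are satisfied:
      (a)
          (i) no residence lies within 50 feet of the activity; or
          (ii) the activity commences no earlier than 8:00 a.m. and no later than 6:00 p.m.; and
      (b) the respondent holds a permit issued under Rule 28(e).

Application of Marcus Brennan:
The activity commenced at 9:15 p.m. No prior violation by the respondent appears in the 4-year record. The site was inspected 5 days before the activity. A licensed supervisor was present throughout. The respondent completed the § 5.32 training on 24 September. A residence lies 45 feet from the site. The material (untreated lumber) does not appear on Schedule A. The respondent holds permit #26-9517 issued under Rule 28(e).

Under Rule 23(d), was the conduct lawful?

No — unlawful.

(a) not (supervisor present) — not met.
(i) Schedule A material — fails.
(ii) no prior violation — holds.
So (b) is satisfied (F OR T).
(1): F AND T → false.
(a) training certified — satisfied.
(b) not (site inspected) — not met.
(2) = T AND F = false.
(i) no residence in 50 ft — fails.
(ii) start within hours — not met.
(a) = F OR F = false.
(b) holds permit — satisfied.
(3): F AND T → false.
Overall: F OR F OR F → false.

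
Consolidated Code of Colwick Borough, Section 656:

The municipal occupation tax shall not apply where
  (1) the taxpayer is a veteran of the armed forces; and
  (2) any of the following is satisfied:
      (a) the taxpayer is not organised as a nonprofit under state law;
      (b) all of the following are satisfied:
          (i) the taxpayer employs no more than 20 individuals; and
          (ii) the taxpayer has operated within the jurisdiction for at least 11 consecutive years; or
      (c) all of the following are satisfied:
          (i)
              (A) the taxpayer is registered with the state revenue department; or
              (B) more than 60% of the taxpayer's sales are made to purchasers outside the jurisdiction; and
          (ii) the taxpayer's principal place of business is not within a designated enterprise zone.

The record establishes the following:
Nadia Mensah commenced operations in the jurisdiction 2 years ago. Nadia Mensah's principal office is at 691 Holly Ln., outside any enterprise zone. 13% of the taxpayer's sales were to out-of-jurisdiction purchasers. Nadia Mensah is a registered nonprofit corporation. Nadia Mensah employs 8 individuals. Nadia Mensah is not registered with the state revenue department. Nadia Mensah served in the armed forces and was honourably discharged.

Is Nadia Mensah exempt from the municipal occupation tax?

(1) veteran — satisfied.
(a) not (nonprofit) — fails.
(i) ≤ 20 employees — satisfied.
(ii) ≥ 11 yrs in jurisdiction — not met.
(b) = T AND F = false.
(A) state-registered — not satisfied.
(B) >60% out-of-jur. sales — fails.
(i) = F OR F = false.
(ii) not (in enterprise zone) — met.
(c): F AND T → false.
(2): F OR F OR F → false.
Overall = T AND F = false.

No — not exempt.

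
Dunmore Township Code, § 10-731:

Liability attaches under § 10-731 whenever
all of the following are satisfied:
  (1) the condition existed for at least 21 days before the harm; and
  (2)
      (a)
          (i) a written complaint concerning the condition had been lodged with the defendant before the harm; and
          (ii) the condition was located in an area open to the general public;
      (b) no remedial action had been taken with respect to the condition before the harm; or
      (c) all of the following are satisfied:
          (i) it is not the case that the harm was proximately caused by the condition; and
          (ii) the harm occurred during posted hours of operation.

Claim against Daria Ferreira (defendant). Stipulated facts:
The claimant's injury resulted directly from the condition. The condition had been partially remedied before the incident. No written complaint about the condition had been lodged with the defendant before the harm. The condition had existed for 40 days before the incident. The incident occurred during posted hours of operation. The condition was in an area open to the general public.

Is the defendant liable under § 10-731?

(1) condition ≥21 days old — met.
(i) complaint lodged — not satisfied.
(ii) public area — met.
(a) = F AND T = false.
(b) no remedial action — fails.
(i) not (proximate cause) — not met.
(ii) during posted hours — met.
(c): F AND T → false.
(2) = F OR F OR F = false.
So Overall is not satisfied (T AND F).

No — not liable.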